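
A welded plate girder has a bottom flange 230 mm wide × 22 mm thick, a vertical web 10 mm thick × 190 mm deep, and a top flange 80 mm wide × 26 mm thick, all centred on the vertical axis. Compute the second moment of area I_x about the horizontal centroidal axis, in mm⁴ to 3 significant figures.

I_x ≈ 7.64 × 10⁷ mm⁴

Decompose the section into non-overlapping parts with the origin at the bottom-left of its bounding rectangle.
Bottom plate: 230 × 22, A = 5 060 mm², y = 11 mm, Ī = 204 087 mm⁴.
Web plate: 10 × 190, A = 1 900 mm², y = 117 mm, Ī = 5 715 833 mm⁴.
Top plate: 80 × 26, A = 2 080 mm², y = 225 mm, Ī = 117 173 mm⁴.
Centroid: ȳ = ΣA·y / ΣA = 82.518 mm.
Transfer each piece to the horizontal centroidal axis using Ī + A·d² with d = y − 82.518:
  bottom plate: d = -71.518 mm → contributes +26 084 880 mm⁴
  web plate: d = 34.482 mm → contributes +7 974 989 mm⁴
  top plate: d = 142.48 mm → contributes +42 343 682 mm⁴
Total I = 76 403 551 mm⁴.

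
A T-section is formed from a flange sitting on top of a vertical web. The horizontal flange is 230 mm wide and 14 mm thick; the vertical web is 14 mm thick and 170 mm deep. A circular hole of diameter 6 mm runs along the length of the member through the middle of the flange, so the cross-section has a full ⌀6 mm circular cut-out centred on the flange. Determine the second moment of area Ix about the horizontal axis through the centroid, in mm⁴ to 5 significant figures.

Treat the section as a set of non-overlapping primitives; coordinates are from the bounding-box lower-left.
Flange: 230 × 14, A = 3 220 mm², y = 177 mm, Ī = 52593.33 mm⁴.
Web: 14 × 170, A = 2 380 mm², y = 85 mm, Ī = 5 731 833 mm⁴.
Hole (subtracted): ⌀6, A = 28.27433 mm², y = 177 mm, Ī = 63.61725 mm⁴.
Centroid: ȳ = ΣA·y / ΣA = 137.7016 mm.
Transfer each piece to the horizontal axis through the centroid using Ī + A·d² with d = y − 137.7016:
  flange: d = 39.29842 mm → contributes +5 025 451 mm⁴
  web: d = -52.70158 mm → contributes +12 342 181 mm⁴
  hole: d = 39.29842 mm → contributes −43729.53 mm⁴
Total I = 17 323 902 mm⁴.

Ix ≈ 1.7324 × 10⁷ mm⁴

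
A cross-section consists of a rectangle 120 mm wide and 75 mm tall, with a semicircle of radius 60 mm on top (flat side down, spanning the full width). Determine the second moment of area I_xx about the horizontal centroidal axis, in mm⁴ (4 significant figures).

Decompose the section into non-overlapping parts with the origin at the bottom-left of its bounding rectangle.
Rectangular body: 120 × 75, A = 9 000 mm², y = 37.5 mm, Ī = 4 218 750 mm⁴.
Semicircular cap: semicircle r = 60, A = 5654.87 mm², y = 100.465 mm, Ī = 1 422 450 mm⁴.
Centroid: ȳ = ΣA·y / ΣA = 61.7962 mm.
Transfer each piece to the horizontal centroidal axis using Ī + A·d² with d = y − 61.7962:
  rectangular body: d = -24.2962 mm → contributes +9 531 496 mm⁴
  semicircular cap: d = 38.6686 mm → contributes +9 877 948 mm⁴
Total I = 19 409 444 mm⁴.

I_xx ≈ 1.941 × 10⁷ mm⁴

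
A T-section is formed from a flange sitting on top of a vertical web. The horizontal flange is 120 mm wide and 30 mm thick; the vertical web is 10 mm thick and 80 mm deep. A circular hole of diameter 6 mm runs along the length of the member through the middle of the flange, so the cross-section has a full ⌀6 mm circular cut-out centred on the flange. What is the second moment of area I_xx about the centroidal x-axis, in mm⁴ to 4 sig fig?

I_xx ≈ 2.674 × 10⁶ mm⁴

Break the section into simple shapes (no overlaps), measuring from the bottom-left corner of the bounding box.
Flange: 120 × 30, A = 3 600 mm², y = 95 mm, Ī = 270 000 mm⁴.
Web: 10 × 80, A = 800 mm², y = 40 mm, Ī = 426 667 mm⁴.
Hole (subtracted): ⌀6, A = 28.2743 mm², y = 95 mm, Ī = 63.6173 mm⁴.
Centroid: ȳ = ΣA·y / ΣA = 84.9353 mm.
Transfer each piece to the centroidal x-axis using Ī + A·d² with d = y − 84.9353:
  flange: d = 10.0647 mm → contributes +634 672 mm⁴
  web: d = -44.9353 mm → contributes +2 042 013 mm⁴
  hole: d = 10.0647 mm → contributes −2927.74 mm⁴
Total I = 2 673 757 mm⁴.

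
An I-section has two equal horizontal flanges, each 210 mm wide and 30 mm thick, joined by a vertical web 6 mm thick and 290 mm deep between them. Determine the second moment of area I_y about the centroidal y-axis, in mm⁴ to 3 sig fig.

I_y ≈ 4.63 × 10⁷ mm⁴

Decompose the section into non-overlapping parts with the origin at the bottom-left of its bounding rectangle.
Bottom flange: 210 × 30, A = 6 300 mm², x = 105 mm, Ī = 23 152 500 mm⁴.
Web: 6 × 290, A = 1 740 mm², x = 105 mm, Ī = 5 220 mm⁴.
Top flange: 210 × 30, A = 6 300 mm², x = 105 mm, Ī = 23 152 500 mm⁴.
By symmetry the centroid is at mid-width, x̄ = 105 mm.
All pieces are centred on the centroidal y-axis, so I = ΣĪ = 46 310 220 mm⁴.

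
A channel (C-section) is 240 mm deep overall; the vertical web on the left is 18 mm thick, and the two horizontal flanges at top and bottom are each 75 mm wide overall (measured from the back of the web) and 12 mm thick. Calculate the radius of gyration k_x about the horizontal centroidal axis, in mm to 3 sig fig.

k_x ≈ 82.3 mm

Treat the section as a set of non-overlapping primitives; coordinates are from the bounding-box lower-left.
Web: 18 × 240, A = 4 320 mm², y = 120 mm, Ī = 20 736 000 mm⁴.
Top flange (beyond web): 57 × 12, A = 684 mm², y = 234 mm, Ī = 8 208 mm⁴.
Bottom flange (beyond web): 57 × 12, A = 684 mm², y = 6 mm, Ī = 8 208 mm⁴.
By symmetry the centroid is at mid-height, ȳ = 120 mm.
Transfer each piece to the horizontal centroidal axis using Ī + A·d² with d = y − 120:
  web: d = 0 mm → contributes +20 736 000 mm⁴
  top flange (beyond web): d = 114 mm → contributes +8 897 472 mm⁴
  bottom flange (beyond web): d = -114 mm → contributes +8 897 472 mm⁴
Total I = 38 530 944 mm⁴.
Radius of gyration: k = √(I/A) = √(38 530 944 / 5 688) = 82.305 mm.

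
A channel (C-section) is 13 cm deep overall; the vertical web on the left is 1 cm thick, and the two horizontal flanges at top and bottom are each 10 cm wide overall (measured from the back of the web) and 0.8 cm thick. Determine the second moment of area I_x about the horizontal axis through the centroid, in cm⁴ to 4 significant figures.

Treat the section as a set of non-overlapping primitives; coordinates are from the bounding-box lower-left.
Web: 1 × 13, A = 13 cm², y = 6.5 cm, Ī = 183.083 cm⁴.
Top flange (beyond web): 9 × 0.8, A = 7.2 cm², y = 12.6 cm, Ī = 0.384 cm⁴.
Bottom flange (beyond web): 9 × 0.8, A = 7.2 cm², y = 0.4 cm, Ī = 0.384 cm⁴.
By symmetry the centroid is at mid-height, ȳ = 6.5 cm.
Transfer each piece to the horizontal axis through the centroid using Ī + A·d² with d = y − 6.5:
  web: d = 0 cm → contributes +183.083 cm⁴
  top flange (beyond web): d = 6.1 cm → contributes +268.296 cm⁴
  bottom flange (beyond web): d = -6.1 cm → contributes +268.296 cm⁴
Total I = 719.675 cm⁴.

I_x ≈ 719.7 cm⁴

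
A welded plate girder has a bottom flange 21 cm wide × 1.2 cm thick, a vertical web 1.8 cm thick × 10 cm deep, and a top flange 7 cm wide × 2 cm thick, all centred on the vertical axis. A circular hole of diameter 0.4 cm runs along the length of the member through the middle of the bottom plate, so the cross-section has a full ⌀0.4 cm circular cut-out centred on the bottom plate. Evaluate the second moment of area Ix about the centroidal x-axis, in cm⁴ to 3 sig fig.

Ix ≈ 1390 cm⁴

Treat the section as a set of non-overlapping primitives; coordinates are from the bounding-box lower-left.
Bottom plate: 21 × 1.2, A = 25.2 cm², y = 0.6 cm, Ī = 3.024 cm⁴.
Web plate: 1.8 × 10, A = 18 cm², y = 6.2 cm, Ī = 150 cm⁴.
Top plate: 7 × 2, A = 14 cm², y = 12.2 cm, Ī = 4.6667 cm⁴.
Hole (subtracted): ⌀0.4, A = 0.12566 cm², y = 0.6 cm, Ī = 0.0012566 cm⁴.
Centroid: ȳ = ΣA·y / ΣA = 5.2115 cm.
Transfer each piece to the centroidal x-axis using Ī + A·d² with d = y − 5.2115:
  bottom plate: d = -4.6115 cm → contributes +538.93 cm⁴
  web plate: d = 0.98847 cm → contributes +167.59 cm⁴
  top plate: d = 6.9885 cm → contributes +688.41 cm⁴
  hole: d = -4.6115 cm → contributes −2.6736 cm⁴
Total I = 1392.3 cm⁴.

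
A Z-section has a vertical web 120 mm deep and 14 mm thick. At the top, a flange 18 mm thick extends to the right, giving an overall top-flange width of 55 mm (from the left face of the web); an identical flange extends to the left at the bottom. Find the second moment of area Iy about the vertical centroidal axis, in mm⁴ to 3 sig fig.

Decompose the section into non-overlapping parts with the origin at the bottom-left of its bounding rectangle.
Web: 14 × 120, A = 1 680 mm², x = 48 mm, Ī = 27 440 mm⁴.
Top flange (beyond web): 41 × 18, A = 738 mm², x = 75.5 mm, Ī = 103 382 mm⁴.
Bottom flange (beyond web): 41 × 18, A = 738 mm², x = 20.5 mm, Ī = 103 382 mm⁴.
Centroid: x̄ = ΣA·x / ΣA = 48 mm.
Transfer each piece to the vertical centroidal axis using Ī + A·d² with d = x − 48:
  web: d = 0 mm → contributes +27 440 mm⁴
  top flange (beyond web): d = 27.5 mm → contributes +661 494 mm⁴
  bottom flange (beyond web): d = -27.5 mm → contributes +661 494 mm⁴
Total I = 1 350 428 mm⁴.

Iy ≈ 1.35 × 10⁶ mm⁴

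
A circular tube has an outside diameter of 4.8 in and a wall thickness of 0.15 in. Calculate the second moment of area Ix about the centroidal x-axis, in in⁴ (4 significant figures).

Ix ≈ 5.929 in⁴

Break the section into simple shapes (no overlaps), measuring from the bottom-left corner of the bounding box.
Outer circle: ⌀4.8, A = 18.0956 in², y = 2.4 in, Ī = 26.0576 in⁴.
Bore (subtracted): ⌀4.5, A = 15.9043 in², y = 2.4 in, Ī = 20.1289 in⁴.
By symmetry the centroid is at mid-height, ȳ = 2.4 in.
All pieces are centred on the centroidal x-axis, so I = ΣĪ (holes subtracted) = 5.92873 in⁴.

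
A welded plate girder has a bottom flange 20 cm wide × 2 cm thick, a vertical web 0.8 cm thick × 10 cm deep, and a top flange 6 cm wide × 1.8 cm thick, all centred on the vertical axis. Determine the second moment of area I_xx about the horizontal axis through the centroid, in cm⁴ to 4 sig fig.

Decompose the section into non-overlapping parts with the origin at the bottom-left of its bounding rectangle.
Bottom plate: 20 × 2, A = 40 cm², y = 1 cm, Ī = 13.3333 cm⁴.
Web plate: 0.8 × 10, A = 8 cm², y = 7 cm, Ī = 66.6667 cm⁴.
Top plate: 6 × 1.8, A = 10.8 cm², y = 12.9 cm, Ī = 2.916 cm⁴.
Centroid: ȳ = ΣA·y / ΣA = 4.00204 cm.
Transfer each piece to the horizontal axis through the centroid using Ī + A·d² with d = y − 4.00204:
  bottom plate: d = -3.00204 cm → contributes +373.823 cm⁴
  web plate: d = 2.99796 cm → contributes +138.569 cm⁴
  top plate: d = 8.89796 cm → contributes +857.992 cm⁴
Total I = 1370.38 cm⁴.

I_xx ≈ 1370 cm⁴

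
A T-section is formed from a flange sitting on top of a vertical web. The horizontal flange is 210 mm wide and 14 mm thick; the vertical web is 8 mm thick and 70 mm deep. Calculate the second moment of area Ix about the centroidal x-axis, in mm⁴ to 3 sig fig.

Break the section into simple shapes (no overlaps), measuring from the bottom-left corner of the bounding box.
Flange: 210 × 14, A = 2 940 mm², y = 77 mm, Ī = 48 020 mm⁴.
Web: 8 × 70, A = 560 mm², y = 35 mm, Ī = 228 667 mm⁴.
Centroid: ȳ = ΣA·y / ΣA = 70.28 mm.
Transfer each piece to the centroidal x-axis using Ī + A·d² with d = y − 70.28:
  flange: d = 6.72 mm → contributes +180 786 mm⁴
  web: d = -35.28 mm → contributes +925 687 mm⁴
Total I = 1 106 472 mm⁴.

Ix ≈ 1.11 × 10⁶ mm⁴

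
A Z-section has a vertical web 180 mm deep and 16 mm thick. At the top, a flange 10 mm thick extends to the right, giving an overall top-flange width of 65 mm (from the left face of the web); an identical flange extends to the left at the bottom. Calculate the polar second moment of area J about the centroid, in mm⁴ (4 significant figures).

J ≈ 1.616 × 10⁷ mm⁴

Decompose the section into non-overlapping parts with the origin at the bottom-left of its bounding rectangle.
Web: 16 × 180, A = 2 880 mm², y = 90 mm, Ī = 7 776 000 mm⁴.
Top flange (beyond web): 49 × 10, A = 490 mm², y = 175 mm, Ī = 4083.33 mm⁴.
Bottom flange (beyond web): 49 × 10, A = 490 mm², y = 5 mm, Ī = 4083.33 mm⁴.
Centroid: ȳ = ΣA·y / ΣA = 90 mm.
Transfer each piece to the centroidal x-axis using Ī + A·d² with d = y − 90:
  web: d = 0 mm → contributes +7 776 000 mm⁴
  top flange (beyond web): d = 85 mm → contributes +3 544 333 mm⁴
  bottom flange (beyond web): d = -85 mm → contributes +3 544 333 mm⁴
Total I = 14 864 667 mm⁴.
For the y-axis: x̄ = 57 mm.
Repeating about the centroidal y-axis gives I_y = 1 292 647 mm⁴.
Polar second moment: J = I_x + I_y = 16 157 313 mm⁴.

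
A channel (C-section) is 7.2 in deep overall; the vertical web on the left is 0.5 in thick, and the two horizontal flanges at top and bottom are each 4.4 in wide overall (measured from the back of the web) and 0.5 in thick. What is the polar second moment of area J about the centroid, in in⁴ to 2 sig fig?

J ≈ 73 in⁴

Treat the section as a set of non-overlapping primitives; coordinates are from the bounding-box lower-left.
Web: 0.5 × 7.2, A = 3.6 in², y = 3.6 in, Ī = 15.55 in⁴.
Top flange (beyond web): 3.9 × 0.5, A = 1.95 in², y = 6.95 in, Ī = 0.04063 in⁴.
Bottom flange (beyond web): 3.9 × 0.5, A = 1.95 in², y = 0.25 in, Ī = 0.04063 in⁴.
By symmetry the centroid is at mid-height, ȳ = 3.6 in.
Transfer each piece to the centroidal x-axis using Ī + A·d² with d = y − 3.6:
  web: d = 0 in → contributes +15.55 in⁴
  top flange (beyond web): d = 3.35 in → contributes +21.92 in⁴
  bottom flange (beyond web): d = -3.35 in → contributes +21.92 in⁴
Total I = 59.4 in⁴.
For the y-axis: x̄ = 1.394 in.
Repeating about the centroidal y-axis gives I_y = 14.08 in⁴.
Polar second moment: J = I_x + I_y = 73.48 in⁴.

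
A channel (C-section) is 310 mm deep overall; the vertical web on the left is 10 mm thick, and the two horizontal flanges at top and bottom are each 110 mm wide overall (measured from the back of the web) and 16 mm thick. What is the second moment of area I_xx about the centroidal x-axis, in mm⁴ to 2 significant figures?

Split into non-overlapping primitives; take the origin at the lower-left of the bounding box.
Web: 10 × 310, A = 3 100 mm², y = 155 mm, Ī = 24 825 833 mm⁴.
Top flange (beyond web): 100 × 16, A = 1 600 mm², y = 302 mm, Ī = 34 133 mm⁴.
Bottom flange (beyond web): 100 × 16, A = 1 600 mm², y = 8 mm, Ī = 34 133 mm⁴.
By symmetry the centroid is at mid-height, ȳ = 155 mm.
Transfer each piece to the centroidal x-axis using Ī + A·d² with d = y − 155:
  web: d = 0 mm → contributes +24 825 833 mm⁴
  top flange (beyond web): d = 147 mm → contributes +34 608 533 mm⁴
  bottom flange (beyond web): d = -147 mm → contributes +34 608 533 mm⁴
Total I = 94 042 900 mm⁴.

I_xx ≈ 9.4 × 10⁷ mm⁴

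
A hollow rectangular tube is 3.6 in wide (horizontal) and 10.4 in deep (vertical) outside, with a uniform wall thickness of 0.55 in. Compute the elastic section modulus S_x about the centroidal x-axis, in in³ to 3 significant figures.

Break the section into simple shapes (no overlaps), measuring from the bottom-left corner of the bounding box.
Outer rectangle: 3.6 × 10.4, A = 37.44 in², y = 5.2 in, Ī = 337.46 in⁴.
Inner void (subtracted): 2.5 × 9.3, A = 23.25 in², y = 5.2 in, Ī = 167.57 in⁴.
By symmetry the centroid is at mid-height, ȳ = 5.2 in.
All pieces are centred on the centroidal x-axis, so I = ΣĪ (holes subtracted) = 169.88 in⁴.
Extreme fibre distance c = 5.2 in; S = I/c = 32.67 in³.

S_x ≈ 32.7 in³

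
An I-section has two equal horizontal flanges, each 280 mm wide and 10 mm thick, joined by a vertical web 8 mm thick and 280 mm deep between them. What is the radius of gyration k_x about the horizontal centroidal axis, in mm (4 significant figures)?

k_x ≈ 130.0 mm

Split into non-overlapping primitives; take the origin at the lower-left of the bounding box.
Bottom flange: 280 × 10, A = 2 800 mm², y = 5 mm, Ī = 23333.3 mm⁴.
Web: 8 × 280, A = 2 240 mm², y = 150 mm, Ī = 14 634 667 mm⁴.
Top flange: 280 × 10, A = 2 800 mm², y = 295 mm, Ī = 23333.3 mm⁴.
By symmetry the centroid is at mid-height, ȳ = 150 mm.
Transfer each piece to the horizontal centroidal axis using Ī + A·d² with d = y − 150:
  bottom flange: d = -145 mm → contributes +58 893 333 mm⁴
  web: d = 0 mm → contributes +14 634 667 mm⁴
  top flange: d = 145 mm → contributes +58 893 333 mm⁴
Total I = 132 421 333 mm⁴.
Radius of gyration: k = √(I/A) = √(132 421 333 / 7 840) = 129.963 mm.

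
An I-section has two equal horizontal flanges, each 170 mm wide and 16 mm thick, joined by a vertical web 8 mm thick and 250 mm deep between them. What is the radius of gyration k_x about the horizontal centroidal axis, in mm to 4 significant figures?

Break the section into simple shapes (no overlaps), measuring from the bottom-left corner of the bounding box.
Bottom flange: 170 × 16, A = 2 720 mm², y = 8 mm, Ī = 58026.7 mm⁴.
Web: 8 × 250, A = 2 000 mm², y = 141 mm, Ī = 10 416 667 mm⁴.
Top flange: 170 × 16, A = 2 720 mm², y = 274 mm, Ī = 58026.7 mm⁴.
By symmetry the centroid is at mid-height, ȳ = 141 mm.
Transfer each piece to the horizontal centroidal axis using Ī + A·d² with d = y − 141:
  bottom flange: d = -133 mm → contributes +48 172 107 mm⁴
  web: d = 0 mm → contributes +10 416 667 mm⁴
  top flange: d = 133 mm → contributes +48 172 107 mm⁴
Total I = 106 760 880 mm⁴.
Radius of gyration: k = √(I/A) = √(106 760 880 / 7 440) = 119.79 mm.

k_x ≈ 119.8 mm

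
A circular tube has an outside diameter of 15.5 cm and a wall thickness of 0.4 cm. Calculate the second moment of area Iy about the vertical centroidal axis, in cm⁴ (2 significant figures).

Iy ≈ 540 cm⁴

Break the section into simple shapes (no overlaps), measuring from the bottom-left corner of the bounding box.
Outer circle: ⌀15.5, A = 188.7 cm², x = 7.75 cm, Ī = 2 833 cm⁴.
Bore (subtracted): ⌀14.7, A = 169.7 cm², x = 7.75 cm, Ī = 2 292 cm⁴.
By symmetry the centroid is at mid-width, x̄ = 7.75 cm.
All pieces are centred on the vertical centroidal axis, so I = ΣĪ (holes subtracted) = 541.2 cm⁴.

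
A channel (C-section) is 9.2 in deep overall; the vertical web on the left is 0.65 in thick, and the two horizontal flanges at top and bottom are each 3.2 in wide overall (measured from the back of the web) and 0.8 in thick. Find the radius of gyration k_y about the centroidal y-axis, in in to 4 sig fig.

Break the section into simple shapes (no overlaps), measuring from the bottom-left corner of the bounding box.
Web: 0.65 × 9.2, A = 5.98 in², x = 0.325 in, Ī = 0.210546 in⁴.
Top flange (beyond web): 2.55 × 0.8, A = 2.04 in², x = 1.925 in, Ī = 1.10543 in⁴.
Bottom flange (beyond web): 2.55 × 0.8, A = 2.04 in², x = 1.925 in, Ī = 1.10543 in⁴.
Centroid: x̄ = ΣA·x / ΣA = 0.973907 in.
Transfer each piece to the centroidal y-axis using Ī + A·d² with d = x − 0.973907:
  web: d = -0.648907 in → contributes +2.7286 in⁴
  top flange (beyond web): d = 0.951093 in → contributes +2.95077 in⁴
  bottom flange (beyond web): d = 0.951093 in → contributes +2.95077 in⁴
Total I = 8.63013 in⁴.
Radius of gyration: k = √(I/A) = √(8.63013 / 10.06) = 0.926211 in.

k_y ≈ 0.9262 in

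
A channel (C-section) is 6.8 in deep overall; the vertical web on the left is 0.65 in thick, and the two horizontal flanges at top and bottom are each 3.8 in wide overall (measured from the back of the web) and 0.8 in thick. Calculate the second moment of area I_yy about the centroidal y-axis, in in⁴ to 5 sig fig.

Split into non-overlapping primitives; take the origin at the lower-left of the bounding box.
Web: 0.65 × 6.8, A = 4.42 in², x = 0.325 in, Ī = 0.1556208 in⁴.
Top flange (beyond web): 3.15 × 0.8, A = 2.52 in², x = 2.225 in, Ī = 2.083725 in⁴.
Bottom flange (beyond web): 3.15 × 0.8, A = 2.52 in², x = 2.225 in, Ī = 2.083725 in⁴.
Centroid: x̄ = ΣA·x / ΣA = 1.337262 in.
Transfer each piece to the centroidal y-axis using Ī + A·d² with d = x − 1.337262:
  web: d = -1.012262 in → contributes +4.684683 in⁴
  top flange (beyond web): d = 0.8877378 in → contributes +4.069683 in⁴
  bottom flange (beyond web): d = 0.8877378 in → contributes +4.069683 in⁴
Total I = 12.82405 in⁴.

I_yy ≈ 12.824 in⁴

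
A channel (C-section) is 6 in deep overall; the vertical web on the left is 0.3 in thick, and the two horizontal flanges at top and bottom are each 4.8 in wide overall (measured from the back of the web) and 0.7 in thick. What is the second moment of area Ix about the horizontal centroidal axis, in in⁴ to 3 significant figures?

Ix ≈ 49.9 in⁴

Decompose the section into non-overlapping parts with the origin at the bottom-left of its bounding rectangle.
Web: 0.3 × 6, A = 1.8 in², y = 3 in, Ī = 5.4 in⁴.
Top flange (beyond web): 4.5 × 0.7, A = 3.15 in², y = 5.65 in, Ī = 0.12863 in⁴.
Bottom flange (beyond web): 4.5 × 0.7, A = 3.15 in², y = 0.35 in, Ī = 0.12863 in⁴.
By symmetry the centroid is at mid-height, ȳ = 3 in.
Transfer each piece to the horizontal centroidal axis using Ī + A·d² with d = y − 3:
  web: d = 0 in → contributes +5.4 in⁴
  top flange (beyond web): d = 2.65 in → contributes +22.25 in⁴
  bottom flange (beyond web): d = -2.65 in → contributes +22.25 in⁴
Total I = 49.899 in⁴.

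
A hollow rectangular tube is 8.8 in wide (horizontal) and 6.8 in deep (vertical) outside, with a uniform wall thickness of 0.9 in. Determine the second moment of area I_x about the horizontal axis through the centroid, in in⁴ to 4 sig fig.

Treat the section as a set of non-overlapping primitives; coordinates are from the bounding-box lower-left.
Outer rectangle: 8.8 × 6.8, A = 59.84 in², y = 3.4 in, Ī = 230.583 in⁴.
Inner void (subtracted): 7 × 5, A = 35 in², y = 3.4 in, Ī = 72.9167 in⁴.
By symmetry the centroid is at mid-height, ȳ = 3.4 in.
All pieces are centred on the horizontal axis through the centroid, so I = ΣĪ (holes subtracted) = 157.667 in⁴.

I_x ≈ 157.7 in⁴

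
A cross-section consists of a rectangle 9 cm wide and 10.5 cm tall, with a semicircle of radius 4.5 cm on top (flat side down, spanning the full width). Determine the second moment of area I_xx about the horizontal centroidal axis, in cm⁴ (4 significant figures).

Split into non-overlapping primitives; take the origin at the lower-left of the bounding box.
Rectangular body: 9 × 10.5, A = 94.5 cm², y = 5.25 cm, Ī = 868.219 cm⁴.
Semicircular cap: semicircle r = 4.5, A = 31.8086 cm², y = 12.4099 cm, Ī = 45.0072 cm⁴.
Centroid: ȳ = ΣA·y / ΣA = 7.05309 cm.
Transfer each piece to the horizontal centroidal axis using Ī + A·d² with d = y − 7.05309:
  rectangular body: d = -1.80309 cm → contributes +1175.45 cm⁴
  semicircular cap: d = 5.35677 cm → contributes +957.756 cm⁴
Total I = 2133.21 cm⁴.

I_xx ≈ 2133 cm⁴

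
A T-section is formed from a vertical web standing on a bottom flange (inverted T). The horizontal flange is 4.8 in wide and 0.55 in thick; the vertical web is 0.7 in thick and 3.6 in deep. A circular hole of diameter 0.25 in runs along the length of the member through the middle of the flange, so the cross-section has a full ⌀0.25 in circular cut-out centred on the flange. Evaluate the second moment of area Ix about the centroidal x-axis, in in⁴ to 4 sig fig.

Treat the section as a set of non-overlapping primitives; coordinates are from the bounding-box lower-left.
Flange: 4.8 × 0.55, A = 2.64 in², y = 0.275 in, Ī = 0.06655 in⁴.
Web: 0.7 × 3.6, A = 2.52 in², y = 2.35 in, Ī = 2.7216 in⁴.
Hole (subtracted): ⌀0.25, A = 0.0490874 in², y = 0.275 in, Ī = 0.000191748 in⁴.
Centroid: ȳ = ΣA·y / ΣA = 1.2981 in.
Transfer each piece to the centroidal x-axis using Ī + A·d² with d = y − 1.2981:
  flange: d = -1.0231 in → contributes +2.82995 in⁴
  web: d = 1.0519 in → contributes +5.50994 in⁴
  hole: d = -1.0231 in → contributes −0.0515737 in⁴
Total I = 8.28832 in⁴.

Ix ≈ 8.288 in⁴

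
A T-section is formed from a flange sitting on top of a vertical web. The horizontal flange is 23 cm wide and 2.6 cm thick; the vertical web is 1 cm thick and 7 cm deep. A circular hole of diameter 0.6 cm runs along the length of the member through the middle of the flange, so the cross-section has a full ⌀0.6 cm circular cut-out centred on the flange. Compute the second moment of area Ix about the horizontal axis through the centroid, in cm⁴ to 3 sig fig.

Ix ≈ 207 cm⁴

Treat the section as a set of non-overlapping primitives; coordinates are from the bounding-box lower-left.
Flange: 23 × 2.6, A = 59.8 cm², y = 8.3 cm, Ī = 33.687 cm⁴.
Web: 1 × 7, A = 7 cm², y = 3.5 cm, Ī = 28.583 cm⁴.
Hole (subtracted): ⌀0.6, A = 0.28274 cm², y = 8.3 cm, Ī = 0.0063617 cm⁴.
Centroid: ȳ = ΣA·y / ΣA = 7.7949 cm.
Transfer each piece to the horizontal axis through the centroid using Ī + A·d² with d = y − 7.7949:
  flange: d = 0.50513 cm → contributes +48.946 cm⁴
  web: d = -4.2949 cm → contributes +157.7 cm⁴
  hole: d = 0.50513 cm → contributes −0.078506 cm⁴
Total I = 206.57 cm⁴.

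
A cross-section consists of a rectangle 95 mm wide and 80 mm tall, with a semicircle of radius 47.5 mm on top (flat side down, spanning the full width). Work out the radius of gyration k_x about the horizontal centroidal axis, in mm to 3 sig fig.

k_x ≈ 34.6 mm

Treat the section as a set of non-overlapping primitives; coordinates are from the bounding-box lower-left.
Rectangular body: 95 × 80, A = 7 600 mm², y = 40 mm, Ī = 4 053 333 mm⁴.
Semicircular cap: semicircle r = 47.5, A = 3544.1 mm², y = 100.16 mm, Ī = 558 736 mm⁴.
Centroid: ȳ = ΣA·y / ΣA = 59.132 mm.
Transfer each piece to the horizontal centroidal axis using Ī + A·d² with d = y − 59.132:
  rectangular body: d = -19.132 mm → contributes +6 835 271 mm⁴
  semicircular cap: d = 41.027 mm → contributes +6 524 332 mm⁴
Total I = 13 359 602 mm⁴.
Radius of gyration: k = √(I/A) = √(13 359 602 / 11 144) = 34.624 mm.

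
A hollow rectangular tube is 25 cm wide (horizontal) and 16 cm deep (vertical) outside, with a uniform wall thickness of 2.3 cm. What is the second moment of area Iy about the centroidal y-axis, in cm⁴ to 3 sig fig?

Iy ≈ 1.28 × 10⁴ cm⁴

Treat the section as a set of non-overlapping primitives; coordinates are from the bounding-box lower-left.
Outer rectangle: 25 × 16, A = 400 cm², x = 12.5 cm, Ī = 20 833 cm⁴.
Inner void (subtracted): 20.4 × 11.4, A = 232.56 cm², x = 12.5 cm, Ī = 8065.2 cm⁴.
By symmetry the centroid is at mid-width, x̄ = 12.5 cm.
All pieces are centred on the centroidal y-axis, so I = ΣĪ (holes subtracted) = 12 768 cm⁴.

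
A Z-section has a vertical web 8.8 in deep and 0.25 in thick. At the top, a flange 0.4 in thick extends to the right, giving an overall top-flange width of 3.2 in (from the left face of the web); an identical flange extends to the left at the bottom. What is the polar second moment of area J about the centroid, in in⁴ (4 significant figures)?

Break the section into simple shapes (no overlaps), measuring from the bottom-left corner of the bounding box.
Web: 0.25 × 8.8, A = 2.2 in², y = 4.4 in, Ī = 14.1973 in⁴.
Top flange (beyond web): 2.95 × 0.4, A = 1.18 in², y = 8.6 in, Ī = 0.0157333 in⁴.
Bottom flange (beyond web): 2.95 × 0.4, A = 1.18 in², y = 0.2 in, Ī = 0.0157333 in⁴.
Centroid: ȳ = ΣA·y / ΣA = 4.4 in.
Transfer each piece to the centroidal x-axis using Ī + A·d² with d = y − 4.4:
  web: d = 0 in → contributes +14.1973 in⁴
  top flange (beyond web): d = 4.2 in → contributes +20.8309 in⁴
  bottom flange (beyond web): d = -4.2 in → contributes +20.8309 in⁴
Total I = 55.8592 in⁴.
For the y-axis: x̄ = 3.075 in.
Repeating about the centroidal y-axis gives I_y = 7.76455 in⁴.
Polar second moment: J = I_x + I_y = 63.6238 in⁴.

J ≈ 63.62 in⁴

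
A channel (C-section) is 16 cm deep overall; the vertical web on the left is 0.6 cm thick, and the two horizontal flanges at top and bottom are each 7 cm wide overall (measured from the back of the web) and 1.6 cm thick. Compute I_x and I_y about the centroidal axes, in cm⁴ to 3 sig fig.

I_x ≈ 1270 cm⁴, I_y ≈ 150 cm⁴

Break the section into simple shapes (no overlaps), measuring from the bottom-left corner of the bounding box.
Web: 0.6 × 16, A = 9.6 cm², y = 8 cm, Ī = 204.8 cm⁴.
Top flange (beyond web): 6.4 × 1.6, A = 10.24 cm², y = 15.2 cm, Ī = 2.1845 cm⁴.
Bottom flange (beyond web): 6.4 × 1.6, A = 10.24 cm², y = 0.8 cm, Ī = 2.1845 cm⁴.
By symmetry the centroid is at mid-height, ȳ = 8 cm.
Transfer each piece to the centroidal x-axis using Ī + A·d² with d = y − 8:
  web: d = 0 cm → contributes +204.8 cm⁴
  top flange (beyond web): d = 7.2 cm → contributes +533.03 cm⁴
  bottom flange (beyond web): d = -7.2 cm → contributes +533.03 cm⁴
Total I = 1270.9 cm⁴.
For the y-axis: x̄ = 2.683 cm.
Repeating about the centroidal y-axis gives I_y = 150.26 cm⁴.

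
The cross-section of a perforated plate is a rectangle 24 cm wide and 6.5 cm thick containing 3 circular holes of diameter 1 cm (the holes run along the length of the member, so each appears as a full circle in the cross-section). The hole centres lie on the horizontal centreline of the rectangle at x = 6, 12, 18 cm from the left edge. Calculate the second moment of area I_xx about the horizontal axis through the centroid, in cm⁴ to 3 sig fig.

I_xx ≈ 549 cm⁴

Split into non-overlapping primitives; take the origin at the lower-left of the bounding box.
Plate: 24 × 6.5, A = 156 cm², y = 3.25 cm, Ī = 549.25 cm⁴.
Hole 1 (subtracted): ⌀1, A = 0.7854 cm², y = 3.25 cm, Ī = 0.049087 cm⁴.
Hole 2 (subtracted): ⌀1, A = 0.7854 cm², y = 3.25 cm, Ī = 0.049087 cm⁴.
Hole 3 (subtracted): ⌀1, A = 0.7854 cm², y = 3.25 cm, Ī = 0.049087 cm⁴.
By symmetry the centroid is at mid-height, ȳ = 3.25 cm.
All pieces are centred on the horizontal axis through the centroid, so I = ΣĪ (holes subtracted) = 549.1 cm⁴.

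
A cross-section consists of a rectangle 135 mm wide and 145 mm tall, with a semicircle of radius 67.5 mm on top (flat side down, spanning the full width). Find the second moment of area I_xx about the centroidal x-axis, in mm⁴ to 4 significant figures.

Split into non-overlapping primitives; take the origin at the lower-left of the bounding box.
Rectangular body: 135 × 145, A = 19 575 mm², y = 72.5 mm, Ī = 34 297 031 mm⁴.
Semicircular cap: semicircle r = 67.5, A = 7156.94 mm², y = 173.648 mm, Ī = 2 278 490 mm⁴.
Centroid: ȳ = ΣA·y / ΣA = 99.5803 mm.
Transfer each piece to the centroidal x-axis using Ī + A·d² with d = y − 99.5803:
  rectangular body: d = -27.0803 mm → contributes +48 652 233 mm⁴
  semicircular cap: d = 74.0676 mm → contributes +41 541 504 mm⁴
Total I = 90 193 737 mm⁴.

I_xx ≈ 9.019 × 10⁷ mm⁴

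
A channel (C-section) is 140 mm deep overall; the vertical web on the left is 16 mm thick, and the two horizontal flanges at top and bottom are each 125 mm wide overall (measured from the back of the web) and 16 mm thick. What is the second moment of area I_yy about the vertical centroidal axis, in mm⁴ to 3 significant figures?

I_yy ≈ 8.83 × 10⁶ mm⁴

Break the section into simple shapes (no overlaps), measuring from the bottom-left corner of the bounding box.
Web: 16 × 140, A = 2 240 mm², x = 8 mm, Ī = 47 787 mm⁴.
Top flange (beyond web): 109 × 16, A = 1 744 mm², x = 70.5 mm, Ī = 1 726 705 mm⁴.
Bottom flange (beyond web): 109 × 16, A = 1 744 mm², x = 70.5 mm, Ī = 1 726 705 mm⁴.
Centroid: x̄ = ΣA·x / ΣA = 46.059 mm.
Transfer each piece to the vertical centroidal axis using Ī + A·d² with d = x − 46.059:
  web: d = -38.059 mm → contributes +3 292 341 mm⁴
  top flange (beyond web): d = 24.441 mm → contributes +2 768 535 mm⁴
  bottom flange (beyond web): d = 24.441 mm → contributes +2 768 535 mm⁴
Total I = 8 829 410 mm⁴.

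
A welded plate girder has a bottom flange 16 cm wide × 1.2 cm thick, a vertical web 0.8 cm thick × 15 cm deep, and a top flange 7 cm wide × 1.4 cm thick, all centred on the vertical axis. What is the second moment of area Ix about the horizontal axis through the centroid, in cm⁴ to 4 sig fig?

Ix ≈ 2010 cm⁴

Decompose the section into non-overlapping parts with the origin at the bottom-left of its bounding rectangle.
Bottom plate: 16 × 1.2, A = 19.2 cm², y = 0.6 cm, Ī = 2.304 cm⁴.
Web plate: 0.8 × 15, A = 12 cm², y = 8.7 cm, Ī = 225 cm⁴.
Top plate: 7 × 1.4, A = 9.8 cm², y = 16.9 cm, Ī = 1.60067 cm⁴.
Centroid: ȳ = ΣA·y / ΣA = 6.86683 cm.
Transfer each piece to the horizontal axis through the centroid using Ī + A·d² with d = y − 6.86683:
  bottom plate: d = -6.26683 cm → contributes +756.348 cm⁴
  web plate: d = 1.83317 cm → contributes +265.326 cm⁴
  top plate: d = 10.0332 cm → contributes +988.113 cm⁴
Total I = 2009.79 cm⁴.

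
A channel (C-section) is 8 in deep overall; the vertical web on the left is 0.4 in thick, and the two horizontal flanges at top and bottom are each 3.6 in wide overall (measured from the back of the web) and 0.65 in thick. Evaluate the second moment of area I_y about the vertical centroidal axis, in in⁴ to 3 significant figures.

I_y ≈ 9.45 in⁴

Decompose the section into non-overlapping parts with the origin at the bottom-left of its bounding rectangle.
Web: 0.4 × 8, A = 3.2 in², x = 0.2 in, Ī = 0.042667 in⁴.
Top flange (beyond web): 3.2 × 0.65, A = 2.08 in², x = 2 in, Ī = 1.7749 in⁴.
Bottom flange (beyond web): 3.2 × 0.65, A = 2.08 in², x = 2 in, Ī = 1.7749 in⁴.
Centroid: x̄ = ΣA·x / ΣA = 1.2174 in.
Transfer each piece to the vertical centroidal axis using Ī + A·d² with d = x − 1.2174:
  web: d = -1.0174 in → contributes +3.3549 in⁴
  top flange (beyond web): d = 0.78261 in → contributes +3.0489 in⁴
  bottom flange (beyond web): d = 0.78261 in → contributes +3.0489 in⁴
Total I = 9.4527 in⁴.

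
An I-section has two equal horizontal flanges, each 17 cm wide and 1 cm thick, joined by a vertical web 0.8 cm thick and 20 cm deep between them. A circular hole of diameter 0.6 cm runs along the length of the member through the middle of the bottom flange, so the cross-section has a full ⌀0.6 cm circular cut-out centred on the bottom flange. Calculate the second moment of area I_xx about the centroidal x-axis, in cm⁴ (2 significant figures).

I_xx ≈ 4300 cm⁴

Decompose the section into non-overlapping parts with the origin at the bottom-left of its bounding rectangle.
Bottom flange: 17 × 1, A = 17 cm², y = 0.5 cm, Ī = 1.417 cm⁴.
Web: 0.8 × 20, A = 16 cm², y = 11 cm, Ī = 533.3 cm⁴.
Top flange: 17 × 1, A = 17 cm², y = 21.5 cm, Ī = 1.417 cm⁴.
Hole (subtracted): ⌀0.6, A = 0.2827 cm², y = 0.5 cm, Ī = 0.006362 cm⁴.
Centroid: ȳ = ΣA·y / ΣA = 11.06 cm.
Transfer each piece to the centroidal x-axis using Ī + A·d² with d = y − 11.06:
  bottom flange: d = -10.56 cm → contributes +1 897 cm⁴
  web: d = -0.05971 cm → contributes +533.4 cm⁴
  top flange: d = 10.44 cm → contributes +1 854 cm⁴
  hole: d = -10.56 cm → contributes −31.53 cm⁴
Total I = 4 253 cm⁴.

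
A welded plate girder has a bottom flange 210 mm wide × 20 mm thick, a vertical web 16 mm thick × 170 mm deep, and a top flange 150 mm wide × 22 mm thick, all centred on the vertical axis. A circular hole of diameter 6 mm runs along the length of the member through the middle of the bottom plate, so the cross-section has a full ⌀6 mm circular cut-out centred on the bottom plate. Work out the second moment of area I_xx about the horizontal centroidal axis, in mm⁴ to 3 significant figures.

I_xx ≈ 7.43 × 10⁷ mm⁴

Break the section into simple shapes (no overlaps), measuring from the bottom-left corner of the bounding box.
Bottom plate: 210 × 20, A = 4 200 mm², y = 10 mm, Ī = 140 000 mm⁴.
Web plate: 16 × 170, A = 2 720 mm², y = 105 mm, Ī = 6 550 667 mm⁴.
Top plate: 150 × 22, A = 3 300 mm², y = 201 mm, Ī = 133 100 mm⁴.
Hole (subtracted): ⌀6, A = 28.274 mm², y = 10 mm, Ī = 63.617 mm⁴.
Centroid: ȳ = ΣA·y / ΣA = 97.198 mm.
Transfer each piece to the horizontal centroidal axis using Ī + A·d² with d = y − 97.198:
  bottom plate: d = -87.198 mm → contributes +32 074 800 mm⁴
  web plate: d = 7.8018 mm → contributes +6 716 228 mm⁴
  top plate: d = 103.8 mm → contributes +35 689 994 mm⁴
  hole: d = -87.198 mm → contributes −215 048 mm⁴
Total I = 74 265 974 mm⁴.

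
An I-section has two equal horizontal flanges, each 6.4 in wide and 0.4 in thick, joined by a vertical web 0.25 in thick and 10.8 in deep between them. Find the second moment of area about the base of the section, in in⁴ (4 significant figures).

I_base ≈ 449.9 in⁴

Decompose the section into non-overlapping parts with the origin at the bottom-left of its bounding rectangle.
Bottom flange: 6.4 × 0.4, A = 2.56 in², y = 0.2 in, Ī = 0.0341333 in⁴.
Web: 0.25 × 10.8, A = 2.7 in², y = 5.8 in, Ī = 26.244 in⁴.
Top flange: 6.4 × 0.4, A = 2.56 in², y = 11.4 in, Ī = 0.0341333 in⁴.
Transfer each piece to the base of the section using Ī + A·d² with d = y − 0:
  bottom flange: d = 0.2 in → contributes +0.136533 in⁴
  web: d = 5.8 in → contributes +117.072 in⁴
  top flange: d = 11.4 in → contributes +332.732 in⁴
Total I = 449.94 in⁴.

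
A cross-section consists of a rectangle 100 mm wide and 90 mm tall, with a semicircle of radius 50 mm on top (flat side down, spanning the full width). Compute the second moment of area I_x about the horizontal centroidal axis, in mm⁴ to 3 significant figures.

I_x ≈ 1.88 × 10⁷ mm⁴

Split into non-overlapping primitives; take the origin at the lower-left of the bounding box.
Rectangular body: 100 × 90, A = 9 000 mm², y = 45 mm, Ī = 6 075 000 mm⁴.
Semicircular cap: semicircle r = 50, A = 3 927 mm², y = 111.22 mm, Ī = 685 981 mm⁴.
Centroid: ȳ = ΣA·y / ΣA = 65.117 mm.
Transfer each piece to the horizontal centroidal axis using Ī + A·d² with d = y − 65.117:
  rectangular body: d = -20.117 mm → contributes +9 717 121 mm⁴
  semicircular cap: d = 46.104 mm → contributes +9 033 108 mm⁴
Total I = 18 750 229 mm⁴.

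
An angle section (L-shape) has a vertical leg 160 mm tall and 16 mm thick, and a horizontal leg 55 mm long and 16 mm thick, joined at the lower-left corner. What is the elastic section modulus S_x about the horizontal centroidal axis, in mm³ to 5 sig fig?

Treat the section as a set of non-overlapping primitives; coordinates are from the bounding-box lower-left.
Vertical leg: 16 × 160, A = 2 560 mm², y = 80 mm, Ī = 5 461 333 mm⁴.
Horizontal leg (remainder): 39 × 16, A = 624 mm², y = 8 mm, Ī = 13 312 mm⁴.
Centroid: ȳ = ΣA·y / ΣA = 65.88945 mm.
Transfer each piece to the horizontal centroidal axis using Ī + A·d² with d = y − 65.88945:
  vertical leg: d = 14.11055 mm → contributes +5 971 049 mm⁴
  horizontal leg (remainder): d = -57.88945 mm → contributes +2 104 453 mm⁴
Total I = 8 075 502 mm⁴.
Extreme fibre distance c = 94.11055 mm; S = I/c = 85808.68 mm³.

S_x ≈ 8.5809 × 10⁴ mm³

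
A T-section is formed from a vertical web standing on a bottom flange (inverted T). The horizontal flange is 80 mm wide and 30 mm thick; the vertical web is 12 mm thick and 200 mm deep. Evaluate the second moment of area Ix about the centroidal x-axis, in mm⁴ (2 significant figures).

Break the section into simple shapes (no overlaps), measuring from the bottom-left corner of the bounding box.
Flange: 80 × 30, A = 2 400 mm², y = 15 mm, Ī = 180 000 mm⁴.
Web: 12 × 200, A = 2 400 mm², y = 130 mm, Ī = 8 000 000 mm⁴.
Centroid: ȳ = ΣA·y / ΣA = 72.5 mm.
Transfer each piece to the centroidal x-axis using Ī + A·d² with d = y − 72.5:
  flange: d = -57.5 mm → contributes +8 115 000 mm⁴
  web: d = 57.5 mm → contributes +15 935 000 mm⁴
Total I = 24 050 000 mm⁴.

Ix ≈ 2.4 × 10⁷ mm⁴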